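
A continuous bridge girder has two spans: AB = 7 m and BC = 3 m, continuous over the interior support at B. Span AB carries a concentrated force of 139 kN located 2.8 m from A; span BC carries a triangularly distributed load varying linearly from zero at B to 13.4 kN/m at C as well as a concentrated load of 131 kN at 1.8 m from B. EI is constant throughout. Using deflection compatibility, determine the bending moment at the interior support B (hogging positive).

M_B = 136.3 kN·m

Insert a hinge at B; M_B is the redundant, and each span becomes simply supported.
End slopes at the hinge B, treating each span as simply supported:
  span AB: point load 139 at a = 2.8: Pab(L + a)/(6LEI) = 381.4/EI
  span BC: triangular load, peak 13.4: 7w₀L³/(360EI) = 7.035/EI
  span BC: point load 131 at a = 1.8: Pab(L + b)/(6LEI) = 66.02/EI
  relative rotation θ_0 = (381.4 + 73.06)/EI = 454.5/EI
A unit hogging moment at B produces rotation L₁/(3EI) + L₂/(3EI) = 3.333/EI.
Slope continuity at B: θ_0 = M_B·3.333/EI, so M_B = 454.5/3.333 = 136.3 kN·m (hogging).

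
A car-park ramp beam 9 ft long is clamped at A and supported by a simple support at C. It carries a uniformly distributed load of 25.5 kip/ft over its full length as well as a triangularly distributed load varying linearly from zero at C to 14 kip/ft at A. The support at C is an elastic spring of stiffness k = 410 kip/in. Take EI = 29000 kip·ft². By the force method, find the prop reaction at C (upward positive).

R_C = 96.33 kip

Take the reaction at C as the redundant and release it; the primary structure is a cantilever fixed at A.
Primary-structure tip deflection at C by superposition:
  UDL 25.5: wL⁴/(8EI) = 20913/EI
  triangular load, peak 14 at the fixed end: w₀L⁴/(30EI) = 3062/EI
  δ_0 = 23975/EI
Tip deflection under a unit load at C: L³/(3EI) = 243/EI.
With EI = 29000 kip·ft²: δ_0 = 0.82672 ft and δ_{CC} = 0.008379 ft/kip.
Compatibility — the spring shortens by R_C/k under the reaction it provides: δ_0 − R_C·δ_{CC} = R_C/k. With 1/k = 1/(410×12) ft/kip = 0.000203 ft/kip, R_C = δ_0 / (δ_{CC} + 1/k) = 0.82672 / (0.008379 + 0.000203) = 96.33 kip.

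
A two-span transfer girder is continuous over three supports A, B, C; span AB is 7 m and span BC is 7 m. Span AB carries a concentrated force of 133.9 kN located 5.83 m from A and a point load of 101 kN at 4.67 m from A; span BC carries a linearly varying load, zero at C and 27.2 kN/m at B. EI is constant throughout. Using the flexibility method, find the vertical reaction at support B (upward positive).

Insert a hinge at B; M_B is the redundant, and each span becomes simply supported.
Rotations at B on the released spans (each span's end-slope, ×1/EI):
  span AB: point load 133.9 at a = 5.83: Pab(L + a)/(6LEI) = 279/EI
  span AB: point load 101 at a = 4.67: Pab(L + a)/(6LEI) = 305.4/EI
  span BC: triangular load, peak 27.2: w₀L³/(45EI) = 207.3/EI
  relative rotation θ_0 = (584.4 + 207.3)/EI = 791.7/EI
A unit hogging moment at B produces rotation L₁/(3EI) + L₂/(3EI) = 4.667/EI.
Compatibility: M_B·(L₁+L₂)/(3EI) = θ_0, giving M_B = 169.6 kN·m (hogging).
Span AB, ΣM about A with M_B applied at B: R_B^{AB}·7 = 1252 + 169.6, so R_B^{AB} = 203.1 kN and R_A = 234.9 − 203.1 = 31.76 kN.
Span BC, ΣM about C: R_B^{BC}·7 = 444.3 + 169.6, so R_B^{BC} = 87.7 kN and R_C = 95.2 − 87.7 = 7.498 kN.
R_B = 203.1 + 87.7 = 290.8 kN.

R_B = 290.8 kN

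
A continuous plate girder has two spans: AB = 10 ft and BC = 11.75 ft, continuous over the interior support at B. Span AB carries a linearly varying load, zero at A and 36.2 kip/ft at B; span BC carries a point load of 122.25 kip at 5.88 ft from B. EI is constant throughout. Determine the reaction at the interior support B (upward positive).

Take M_B as the redundant. Released structure: two simple spans AB and BC with a hinge at B.
Discontinuity in slope at B on the released structure — sum the simple-span end rotations:
  span AB: triangular load, peak 36.2: w₀L³/(45EI) = 804.4/EI
  span BC: point load 122.25 at a = 5.88: Pab(L + b)/(6LEI) = 1055/EI
  relative rotation θ_0 = (804.4 + 1055)/EI = 1859/EI
A unit hogging moment at B produces rotation L₁/(3EI) + L₂/(3EI) = 7.25/EI.
Slope continuity at B: θ_0 = M_B·7.25/EI, so M_B = 1859/7.25 = 256.4 kip·ft (hogging).
Span AB, ΣM about A with M_B applied at B: R_B^{AB}·10 = 1207 + 256.4, so R_B^{AB} = 146.3 kip and R_A = 181 − 146.3 = 34.69 kip.
Span BC, ΣM about C: R_B^{BC}·11.75 = 717.6 + 256.4, so R_B^{BC} = 82.9 kip and R_C = 122.2 − 82.9 = 39.35 kip.
R_B = 146.3 + 82.9 = 229.2 kip.

R_B = 229.2 kip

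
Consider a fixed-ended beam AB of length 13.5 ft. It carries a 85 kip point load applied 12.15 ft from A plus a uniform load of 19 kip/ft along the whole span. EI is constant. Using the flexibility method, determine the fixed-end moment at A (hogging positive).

M_A = 298.9 kip·ft

Release both end moments; the primary structure is a simply-supported span AB with redundants M_A and M_B.
On the primary (simply-supported) span, the end slopes from the loading are:
  at A: point load 85 at a = 12.15: Pab(L + b)/(6LEI) = 255.6/EI
  at B: point load 85 at a = 12.15: Pab(L + a)/(6LEI) = 441.5/EI
  at A: UDL 19: wL³/(24EI) = 1948/EI
  at B: UDL 19: wL³/(24EI) = 1948/EI
  θ_A0 = 2203/EI,  θ_B0 = 2389/EI
Flexibility coefficients: a unit moment at one end gives L/(3EI) there and L/(6EI) at the far end, so f₁₁ = f₂₂ = 4.5/EI and f₁₂ = f₂₁ = 2.25/EI.
Compatibility — zero rotation at each built-in end:
  4.5 M_A + 2.25 M_B = 2203
  2.25 M_A + 4.5 M_B = 2389
Solving the pair gives M_A = 298.9 kip·ft and M_B = 381.5 kip·ft (hogging).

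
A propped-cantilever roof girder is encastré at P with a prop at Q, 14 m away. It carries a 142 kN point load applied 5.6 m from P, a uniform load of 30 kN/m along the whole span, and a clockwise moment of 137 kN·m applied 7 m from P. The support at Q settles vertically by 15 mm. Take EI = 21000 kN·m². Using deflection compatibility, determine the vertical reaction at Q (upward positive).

Release the roller at Q. Primary structure: cantilever fixed at P.
Downward deflection at the released point Q due to the loads:
  point load 142 at a = 5.6: Pa²(3L − a)/(6EI) = 27016/EI
  UDL 30: wL⁴/(8EI) = 144060/EI
  clockwise couple 137 at a = 7: M₀a(2L − a)/(2EI) = 10070/EI
  δ_0 = 181145/EI
Flexibility coefficient — unit upward force at Q: δ_{QQ} = L³/(3EI) = 914.7/EI.
With EI = 21000 kN·m²: δ_0 = 8.626 m and δ_{QQ} = 0.043556 m/kN.
Compatibility — the beam at Q must follow the support down by 0.015 m: δ_0 − R_Q·δ_{QQ} = 0.015, so R_Q = (8.626 − 0.015)/0.043556 = 197.7 kN.

R_Q = 197.7 kN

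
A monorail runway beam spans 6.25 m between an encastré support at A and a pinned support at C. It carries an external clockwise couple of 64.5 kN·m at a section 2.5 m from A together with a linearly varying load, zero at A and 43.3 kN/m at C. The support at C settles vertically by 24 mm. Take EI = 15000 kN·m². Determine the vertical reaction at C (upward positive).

R_C = 79.91 kN

Take the reaction at C as the redundant and release it; the primary structure is a cantilever fixed at A.
Deflection at C on the released cantilever, summing each load's contribution:
  clockwise couple 64.5 at a = 2.5: M₀a(2L − a)/(2EI) = 806.2/EI
  triangular load, peak 43.3 at the free end: 11w₀L⁴/(120EI) = 6056/EI
  δ_0 = 6863/EI
Flexibility coefficient — unit upward force at C: δ_{CC} = L³/(3EI) = 81.38/EI.
With EI = 15000 kN·m²: δ_0 = 0.45751 m and δ_{CC} = 0.005425 m/kN.
Compatibility — the beam at C must follow the support down by 0.024 m: δ_0 − R_C·δ_{CC} = 0.024, so R_C = (0.45751 − 0.024)/0.005425 = 79.91 kN.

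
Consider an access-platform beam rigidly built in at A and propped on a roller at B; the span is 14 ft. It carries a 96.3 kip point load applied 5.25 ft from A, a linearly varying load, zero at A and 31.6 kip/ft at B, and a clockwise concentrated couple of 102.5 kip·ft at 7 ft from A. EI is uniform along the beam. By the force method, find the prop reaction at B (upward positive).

Take the reaction at B as the redundant and release it; the primary structure is a cantilever fixed at A.
Free-end deflection of the primary structure under the applied loading (downward +):
  point load 96.3 at a = 5.25: Pa²(3L − a)/(6EI) = 16257/EI
  triangular load, peak 31.6 at the free end: 11w₀L⁴/(120EI) = 111278/EI
  clockwise couple 102.5 at a = 7: M₀a(2L − a)/(2EI) = 7534/EI
  δ_0 = 135069/EI
Flexibility coefficient — unit upward force at B: δ_{BB} = L³/(3EI) = 914.7/EI.
Compatibility at B: δ_0 − R_B·δ_{BB} = 0, so R_B = 135069/914.7 = 147.7 kip.

R_B = 147.7 kip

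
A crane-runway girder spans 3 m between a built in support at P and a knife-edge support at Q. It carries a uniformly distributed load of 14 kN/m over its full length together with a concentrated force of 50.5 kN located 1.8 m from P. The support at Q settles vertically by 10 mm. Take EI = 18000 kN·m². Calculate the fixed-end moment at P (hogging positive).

M_P = 101.2 kN·m

Release the roller at Q. Primary structure: cantilever fixed at P.
Primary-structure tip deflection at Q by superposition:
  UDL 14: wL⁴/(8EI) = 141.8/EI
  point load 50.5 at a = 1.8: Pa²(3L − a)/(6EI) = 196.3/EI
  δ_0 = 338.1/EI
Tip deflection under a unit load at Q: L³/(3EI) = 9/EI.
With EI = 18000 kN·m²: δ_0 = 0.018783 m and δ_{QQ} = 0.0005 m/kN.
Compatibility — the beam at Q must follow the support down by 0.01 m: δ_0 − R_Q·δ_{QQ} = 0.01, so R_Q = (0.018783 − 0.01)/0.0005 = 17.57 kN.
Moment equilibrium about P: M_P = Σ(load moments about P) − R_Q·L = 153.9 − 17.57×3 = 101.2 kN·m.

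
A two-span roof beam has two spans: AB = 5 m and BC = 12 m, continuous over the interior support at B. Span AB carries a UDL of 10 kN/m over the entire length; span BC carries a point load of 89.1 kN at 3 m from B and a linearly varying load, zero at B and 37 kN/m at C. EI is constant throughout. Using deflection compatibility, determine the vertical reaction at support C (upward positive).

Release continuity at B by inserting a hinge; the redundant is the internal moment M_B. The primary structure is two simply-supported spans AB and BC.
Rotations at B on the released spans (each span's end-slope, ×1/EI):
  span AB: UDL 10: wL³/(24EI) = 52.08/EI
  span BC: point load 89.1 at a = 3: Pab(L + b)/(6LEI) = 701.7/EI
  span BC: triangular load, peak 37: 7w₀L³/(360EI) = 1243/EI
  relative rotation θ_0 = (52.08 + 1945)/EI = 1997/EI
A unit hogging moment at B produces rotation L₁/(3EI) + L₂/(3EI) = 5.667/EI.
Compatibility: M_B·(L₁+L₂)/(3EI) = θ_0, giving M_B = 352.4 kN·m (hogging).
Span BC, ΣM about C: R_B^{BC}·12 = 1690 + 352.4, so R_B^{BC} = 170.2 kN and R_C = 311.1 − 170.2 = 140.9 kN.

R_C = 140.9 kN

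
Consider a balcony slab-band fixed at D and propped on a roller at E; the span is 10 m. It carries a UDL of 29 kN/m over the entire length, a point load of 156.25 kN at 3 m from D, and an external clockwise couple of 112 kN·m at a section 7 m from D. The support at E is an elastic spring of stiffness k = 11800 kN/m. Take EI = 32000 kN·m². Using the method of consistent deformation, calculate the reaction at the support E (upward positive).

Release the roller at E. Primary structure: cantilever fixed at D.
Free-end deflection of the primary structure under the applied loading (downward +):
  UDL 29: wL⁴/(8EI) = 36250/EI
  point load 156.25 at a = 3: Pa²(3L − a)/(6EI) = 6328/EI
  clockwise couple 112 at a = 7: M₀a(2L − a)/(2EI) = 5096/EI
  δ_0 = 47674/EI
Flexibility coefficient — unit upward force at E: δ_{EE} = L³/(3EI) = 333.3/EI.
With EI = 32000 kN·m²: δ_0 = 1.4898 m and δ_{EE} = 0.010417 m/kN.
Compatibility — the spring shortens by R_E/k under the reaction it provides: δ_0 − R_E·δ_{EE} = R_E/k. With 1/k = 0.000085 m/kN, R_E = δ_0 / (δ_{EE} + 1/k) = 1.4898 / (0.010417 + 0.000085) = 141.9 kN.

R_E = 141.9 kN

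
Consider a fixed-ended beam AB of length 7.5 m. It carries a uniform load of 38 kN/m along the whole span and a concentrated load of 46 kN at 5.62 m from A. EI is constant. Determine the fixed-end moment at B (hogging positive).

M_B = 226.7 kN·m

Release both end moments; the primary structure is a simply-supported span AB with redundants M_A and M_B.
On the primary (simply-supported) span, the end slopes from the loading are:
  at A: UDL 38: wL³/(24EI) = 668/EI
  at B: UDL 38: wL³/(24EI) = 668/EI
  at A: point load 46 at a = 5.62: Pab(L + b)/(6LEI) = 101.3/EI
  at B: point load 46 at a = 5.62: Pab(L + a)/(6LEI) = 141.7/EI
  θ_A0 = 769.3/EI,  θ_B0 = 809.7/EI
Flexibility coefficients: a unit moment at one end gives L/(3EI) there and L/(6EI) at the far end, so f₁₁ = f₂₂ = 2.5/EI and f₁₂ = f₂₁ = 1.25/EI.
Compatibility — zero rotation at each built-in end:
  2.5 M_A + 1.25 M_B = 769.3
  1.25 M_A + 2.5 M_B = 809.7
Solving the pair gives M_A = 194.4 kN·m and M_B = 226.7 kN·m (hogging).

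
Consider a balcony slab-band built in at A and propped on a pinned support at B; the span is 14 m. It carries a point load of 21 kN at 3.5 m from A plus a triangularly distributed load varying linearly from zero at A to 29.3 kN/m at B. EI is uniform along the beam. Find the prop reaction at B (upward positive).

R_B = 114.6 kN

Release the roller at B. Primary structure: cantilever fixed at A.
Deflection at B on the released cantilever, summing each load's contribution:
  point load 21 at a = 3.5: Pa²(3L − a)/(6EI) = 1651/EI
  triangular load, peak 29.3 at the free end: 11w₀L⁴/(120EI) = 103179/EI
  δ_0 = 104830/EI
Tip deflection under a unit load at B: L³/(3EI) = 914.7/EI.
Compatibility at B: δ_0 − R_B·δ_{BB} = 0, so R_B = 104830/914.7 = 114.6 kN.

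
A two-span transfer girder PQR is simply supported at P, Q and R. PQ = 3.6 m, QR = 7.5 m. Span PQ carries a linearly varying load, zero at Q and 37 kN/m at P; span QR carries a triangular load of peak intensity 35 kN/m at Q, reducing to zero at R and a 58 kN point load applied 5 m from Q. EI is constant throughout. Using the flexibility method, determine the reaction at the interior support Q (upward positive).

R_Q = 187.1 kN

Release continuity at Q by inserting a hinge; the redundant is the internal moment M_Q. The primary structure is two simply-supported spans PQ and QR.
End slopes at the hinge Q, treating each span as simply supported:
  span PQ: triangular load, peak 37: 7w₀L³/(360EI) = 33.57/EI
  span QR: triangular load, peak 35: w₀L³/(45EI) = 328.1/EI
  span QR: point load 58 at a = 5: Pab(L + b)/(6LEI) = 161.1/EI
  relative rotation θ_0 = (33.57 + 489.2)/EI = 522.8/EI
A unit hogging moment at Q produces rotation L₁/(3EI) + L₂/(3EI) = 3.7/EI.
Slope continuity at Q: θ_0 = M_Q·3.7/EI, so M_Q = 522.8/3.7 = 141.3 kN·m (hogging).
Span PQ, ΣM about P with M_Q applied at Q: R_Q^{PQ}·3.6 = 79.92 + 141.3, so R_Q^{PQ} = 61.45 kN and R_P = 66.6 − 61.45 = 5.151 kN.
Span QR, ΣM about R: R_Q^{QR}·7.5 = 801.2 + 141.3, so R_Q^{QR} = 125.7 kN and R_R = 189.2 − 125.7 = 63.58 kN.
R_Q = 61.45 + 125.7 = 187.1 kN.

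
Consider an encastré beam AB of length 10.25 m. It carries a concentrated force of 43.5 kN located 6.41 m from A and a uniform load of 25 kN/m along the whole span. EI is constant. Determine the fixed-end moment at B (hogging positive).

M_B = 284.2 kN·m

Release both end moments; the primary structure is a simply-supported span AB with redundants M_A and M_B.
On the primary (simply-supported) span, the end slopes from the loading are:
  at A: point load 43.5 at a = 6.41: Pab(L + b)/(6LEI) = 245.3/EI
  at B: point load 43.5 at a = 6.41: Pab(L + a)/(6LEI) = 290.1/EI
  at A: UDL 25: wL³/(24EI) = 1122/EI
  at B: UDL 25: wL³/(24EI) = 1122/EI
  θ_A0 = 1367/EI,  θ_B0 = 1412/EI
Flexibility coefficients: a unit moment at one end gives L/(3EI) there and L/(6EI) at the far end, so f₁₁ = f₂₂ = 3.417/EI and f₁₂ = f₂₁ = 1.708/EI.
Compatibility — zero rotation at each built-in end:
  3.417 M_A + 1.708 M_B = 1367
  1.708 M_A + 3.417 M_B = 1412
Solving the pair gives M_A = 258 kN·m and M_B = 284.2 kN·m (hogging).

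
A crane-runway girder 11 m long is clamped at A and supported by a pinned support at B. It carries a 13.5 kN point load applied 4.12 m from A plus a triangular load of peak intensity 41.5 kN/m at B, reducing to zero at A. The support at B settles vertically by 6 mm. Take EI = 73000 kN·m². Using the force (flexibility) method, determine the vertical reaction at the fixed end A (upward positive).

R_A = 114.7 kN

Take the reaction at B as the redundant and release it; the primary structure is a cantilever fixed at A.
Primary-structure tip deflection at B by superposition:
  point load 13.5 at a = 4.12: Pa²(3L − a)/(6EI) = 1103/EI
  triangular load, peak 41.5 at the free end: 11w₀L⁴/(120EI) = 55697/EI
  δ_0 = 56800/EI
Tip deflection under a unit load at B: L³/(3EI) = 443.7/EI.
With EI = 73000 kN·m²: δ_0 = 0.77808 m and δ_{BB} = 0.006078 m/kN.
Compatibility — the beam at B must follow the support down by 0.006 m: δ_0 − R_B·δ_{BB} = 0.006, so R_B = (0.77808 − 0.006)/0.006078 = 127 kN.
Vertical equilibrium: R_A = ΣP − R_B = 241.8 − 127 = 114.7 kN.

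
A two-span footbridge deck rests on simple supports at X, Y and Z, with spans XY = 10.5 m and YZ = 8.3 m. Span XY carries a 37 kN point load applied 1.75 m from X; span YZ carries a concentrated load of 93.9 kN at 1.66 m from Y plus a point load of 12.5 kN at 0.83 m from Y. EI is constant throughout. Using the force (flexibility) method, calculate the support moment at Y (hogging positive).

Insert a hinge at Y; M_Y is the redundant, and each span becomes simply supported.
Rotations at Y on the released spans (each span's end-slope, ×1/EI):
  span XY: point load 37 at a = 1.75: Pab(L + a)/(6LEI) = 110.2/EI
  span YZ: point load 93.9 at a = 1.66: Pab(L + b)/(6LEI) = 310.5/EI
  span YZ: point load 12.5 at a = 0.83: Pab(L + b)/(6LEI) = 24.54/EI
  relative rotation θ_0 = (110.2 + 335)/EI = 445.2/EI
A unit hogging moment at Y produces rotation L₁/(3EI) + L₂/(3EI) = 6.267/EI.
Compatibility: M_Y·(L₁+L₂)/(3EI) = θ_0, giving M_Y = 71.04 kN·m (hogging).

M_Y = 71.04 kN·m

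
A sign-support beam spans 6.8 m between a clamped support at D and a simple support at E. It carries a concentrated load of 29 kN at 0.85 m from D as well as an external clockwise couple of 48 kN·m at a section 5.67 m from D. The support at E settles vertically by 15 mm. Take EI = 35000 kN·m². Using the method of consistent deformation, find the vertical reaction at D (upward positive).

R_D = 23.06 kN

Remove the prop at E; the released (primary) structure is a cantilever built in at D.
Deflection at E on the released cantilever, summing each load's contribution:
  point load 29 at a = 0.85: Pa²(3L − a)/(6EI) = 68.27/EI
  clockwise couple 48 at a = 5.67: M₀a(2L − a)/(2EI) = 1079/EI
  δ_0 = 1147/EI
Tip deflection under a unit load at E: L³/(3EI) = 104.8/EI.
With EI = 35000 kN·m²: δ_0 = 0.032782 m and δ_{EE} = 0.002995 m/kN.
Compatibility — the beam at E must follow the support down by 0.015 m: δ_0 − R_E·δ_{EE} = 0.015, so R_E = (0.032782 − 0.015)/0.002995 = 5.938 kN.
Vertical equilibrium: R_D = ΣP − R_E = 29 − 5.938 = 23.06 kN.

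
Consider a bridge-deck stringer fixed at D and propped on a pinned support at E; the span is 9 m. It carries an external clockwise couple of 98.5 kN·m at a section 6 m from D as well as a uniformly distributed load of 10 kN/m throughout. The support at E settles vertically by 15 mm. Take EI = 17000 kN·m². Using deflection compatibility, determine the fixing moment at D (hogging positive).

Choose R_E as the redundant. The primary structure is the cantilever fixed at D.
Deflection at E on the released cantilever, summing each load's contribution:
  clockwise couple 98.5 at a = 6: M₀a(2L − a)/(2EI) = 3546/EI
  UDL 10: wL⁴/(8EI) = 8201/EI
  δ_0 = 11747/EI
Tip deflection under a unit load at E: L³/(3EI) = 243/EI.
With EI = 17000 kN·m²: δ_0 = 0.69101 m and δ_{EE} = 0.014294 m/kN.
Compatibility — the beam at E must follow the support down by 0.015 m: δ_0 − R_E·δ_{EE} = 0.015, so R_E = (0.69101 − 0.015)/0.014294 = 47.29 kN.
Moment equilibrium about D: M_D = Σ(load moments about D) − R_E·L = 503.5 − 47.29×9 = 77.86 kN·m.

M_D = 77.86 kN·m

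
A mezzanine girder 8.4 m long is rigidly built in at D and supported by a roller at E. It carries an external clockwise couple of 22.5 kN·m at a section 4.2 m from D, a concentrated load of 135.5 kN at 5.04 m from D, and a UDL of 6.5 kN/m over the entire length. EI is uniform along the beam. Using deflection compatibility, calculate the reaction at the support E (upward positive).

R_E = 82.02 kN

Remove the prop at E; the released (primary) structure is a cantilever built in at D.
Downward deflection at the released point E due to the loads:
  clockwise couple 22.5 at a = 4.2: M₀a(2L − a)/(2EI) = 595.4/EI
  point load 135.5 at a = 5.04: Pa²(3L − a)/(6EI) = 11565/EI
  UDL 6.5: wL⁴/(8EI) = 4045/EI
  δ_0 = 16205/EI
Flexibility coefficient — unit upward force at E: δ_{EE} = L³/(3EI) = 197.6/EI.
The prop prevents deflection at E: R_E = δ_0/δ_{EE} = 16205/197.6 = 82.02 kN.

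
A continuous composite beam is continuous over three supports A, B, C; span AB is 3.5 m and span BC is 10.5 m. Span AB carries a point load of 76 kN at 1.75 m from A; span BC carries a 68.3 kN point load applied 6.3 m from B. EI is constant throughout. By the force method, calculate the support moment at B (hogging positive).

Insert a hinge at B; M_B is the redundant, and each span becomes simply supported.
Rotations at B on the released spans (each span's end-slope, ×1/EI):
  span AB: point load 76 at a = 1.75: Pab(L + a)/(6LEI) = 58.19/EI
  span BC: point load 68.3 at a = 6.3: Pab(L + b)/(6LEI) = 421.7/EI
  relative rotation θ_0 = (58.19 + 421.7)/EI = 479.9/EI
A unit hogging moment at B produces rotation L₁/(3EI) + L₂/(3EI) = 4.667/EI.
Slope continuity at B: θ_0 = M_B·4.667/EI, so M_B = 479.9/4.667 = 102.8 kN·m (hogging).

M_B = 102.8 kN·m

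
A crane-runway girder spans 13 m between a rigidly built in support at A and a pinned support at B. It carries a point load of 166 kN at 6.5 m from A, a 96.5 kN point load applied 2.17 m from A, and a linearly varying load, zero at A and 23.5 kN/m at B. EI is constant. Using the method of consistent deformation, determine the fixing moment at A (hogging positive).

Choose R_B as the redundant. The primary structure is the cantilever fixed at A.
Deflection at B on the released cantilever, summing each load's contribution:
  point load 166 at a = 6.5: Pa²(3L − a)/(6EI) = 37990/EI
  point load 96.5 at a = 2.17: Pa²(3L − a)/(6EI) = 2789/EI
  triangular load, peak 23.5 at the free end: 11w₀L⁴/(120EI) = 61525/EI
  δ_0 = 102304/EI
Flexibility coefficient — unit upward force at B: δ_{BB} = L³/(3EI) = 732.3/EI.
Compatibility at B: δ_0 − R_B·δ_{BB} = 0, so R_B = 102304/732.3 = 139.7 kN.
Moment equilibrium about A: M_A = Σ(load moments about A) − R_B·L = 2612 − 139.7×13 = 796.2 kN·m.

M_A = 796.2 kN·m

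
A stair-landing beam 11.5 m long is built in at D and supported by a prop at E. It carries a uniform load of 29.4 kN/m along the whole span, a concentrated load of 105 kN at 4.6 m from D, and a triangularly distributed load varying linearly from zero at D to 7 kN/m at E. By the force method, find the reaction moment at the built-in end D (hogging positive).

M_D = 771.9 kN·m

Take the reaction at E as the redundant and release it; the primary structure is a cantilever fixed at D.
Free-end deflection of the primary structure under the applied loading (downward +):
  UDL 29.4: wL⁴/(8EI) = 64276/EI
  point load 105 at a = 4.6: Pa²(3L − a)/(6EI) = 11072/EI
  triangular load, peak 7 at the free end: 11w₀L⁴/(120EI) = 11223/EI
  δ_0 = 86571/EI
Tip deflection under a unit load at E: L³/(3EI) = 507/EI.
Compatibility at E: δ_0 − R_E·δ_{EE} = 0, so R_E = 86571/507 = 170.8 kN.
Moment equilibrium about D: M_D = Σ(load moments about D) − R_E·L = 2736 − 170.8×11.5 = 771.9 kN·m.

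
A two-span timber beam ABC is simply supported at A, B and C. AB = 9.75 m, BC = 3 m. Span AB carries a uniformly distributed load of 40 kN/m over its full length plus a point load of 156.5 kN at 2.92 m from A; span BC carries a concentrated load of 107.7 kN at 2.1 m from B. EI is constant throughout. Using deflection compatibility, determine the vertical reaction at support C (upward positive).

Release continuity at B by inserting a hinge; the redundant is the internal moment M_B. The primary structure is two simply-supported spans AB and BC.
Rotations at B on the released spans (each span's end-slope, ×1/EI):
  span AB: UDL 40: wL³/(24EI) = 1545/EI
  span AB: point load 156.5 at a = 2.92: Pab(L + a)/(6LEI) = 676/EI
  span BC: point load 107.7 at a = 2.1: Pab(L + b)/(6LEI) = 44.1/EI
  relative rotation θ_0 = (2221 + 44.1)/EI = 2265/EI
A unit hogging moment at B produces rotation L₁/(3EI) + L₂/(3EI) = 4.25/EI.
Slope continuity at B: θ_0 = M_B·4.25/EI, so M_B = 2265/4.25 = 532.9 kN·m (hogging).
Span BC, ΣM about C: R_B^{BC}·3 = 96.93 + 532.9, so R_B^{BC} = 209.9 kN and R_C = 107.7 − 209.9 = -102.2 kN.

R_C = -102.2 kN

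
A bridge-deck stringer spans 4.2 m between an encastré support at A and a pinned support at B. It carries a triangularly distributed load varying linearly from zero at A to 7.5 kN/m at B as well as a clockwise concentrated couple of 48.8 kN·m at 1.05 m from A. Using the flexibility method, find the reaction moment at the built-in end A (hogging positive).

Take the reaction at B as the redundant and release it; the primary structure is a cantilever fixed at A.
Free-end deflection of the primary structure under the applied loading (downward +):
  triangular load, peak 7.5 at the free end: 11w₀L⁴/(120EI) = 213.9/EI
  clockwise couple 48.8 at a = 1.05: M₀a(2L − a)/(2EI) = 188.3/EI
  δ_0 = 402.2/EI
Flexibility coefficient — unit upward force at B: δ_{BB} = L³/(3EI) = 24.7/EI.
The prop prevents deflection at B: R_B = δ_0/δ_{BB} = 402.2/24.7 = 16.29 kN.
Moment equilibrium about A: M_A = Σ(load moments about A) − R_B·L = 92.9 − 16.29×4.2 = 24.49 kN·m.

M_A = 24.49 kN·m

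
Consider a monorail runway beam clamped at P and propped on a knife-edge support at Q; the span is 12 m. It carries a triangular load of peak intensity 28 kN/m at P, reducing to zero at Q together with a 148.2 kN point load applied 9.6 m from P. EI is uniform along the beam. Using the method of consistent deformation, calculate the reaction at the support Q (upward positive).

Take the reaction at Q as the redundant and release it; the primary structure is a cantilever fixed at P.
Downward deflection at the released point Q due to the loads:
  triangular load, peak 28 at the fixed end: w₀L⁴/(30EI) = 19354/EI
  point load 148.2 at a = 9.6: Pa²(3L − a)/(6EI) = 60096/EI
  δ_0 = 79449/EI
Tip deflection under a unit load at Q: L³/(3EI) = 576/EI.
Compatibility at Q: δ_0 − R_Q·δ_{QQ} = 0, so R_Q = 79449/576 = 137.9 kN.

R_Q = 137.9 kN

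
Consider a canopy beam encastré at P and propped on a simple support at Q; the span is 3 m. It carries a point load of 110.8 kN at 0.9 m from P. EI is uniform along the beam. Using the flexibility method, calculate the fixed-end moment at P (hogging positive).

M_P = 59.33 kN·m

Remove the prop at Q; the released (primary) structure is a cantilever built in at P.
Downward deflection at the released point Q due to the loads:
  point load 110.8 at a = 0.9: Pa²(3L − a)/(6EI) = 121.2/EI
Tip deflection under a unit load at Q: L³/(3EI) = 9/EI.
The prop prevents deflection at Q: R_Q = δ_0/δ_{QQ} = 121.2/9 = 13.46 kN.
Moment equilibrium about P: M_P = Σ(load moments about P) − R_Q·L = 99.72 − 13.46×3 = 59.33 kN·m.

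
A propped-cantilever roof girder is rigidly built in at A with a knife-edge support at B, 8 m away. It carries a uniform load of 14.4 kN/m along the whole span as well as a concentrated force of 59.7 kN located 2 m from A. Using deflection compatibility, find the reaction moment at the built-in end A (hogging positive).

M_A = 193.6 kN·m

Take the reaction at B as the redundant and release it; the primary structure is a cantilever fixed at A.
Deflection at B on the released cantilever, summing each load's contribution:
  UDL 14.4: wL⁴/(8EI) = 7373/EI
  point load 59.7 at a = 2: Pa²(3L − a)/(6EI) = 875.6/EI
  δ_0 = 8248/EI
Tip deflection under a unit load at B: L³/(3EI) = 170.7/EI.
The prop prevents deflection at B: R_B = δ_0/δ_{BB} = 8248/170.7 = 48.33 kN.
Moment equilibrium about A: M_A = Σ(load moments about A) − R_B·L = 580.2 − 48.33×8 = 193.6 kN·m.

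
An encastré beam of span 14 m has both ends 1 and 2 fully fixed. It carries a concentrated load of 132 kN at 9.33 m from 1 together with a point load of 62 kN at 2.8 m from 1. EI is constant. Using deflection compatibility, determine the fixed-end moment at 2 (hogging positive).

Release both end moments; the primary structure is a simply-supported span 12 with redundants M_1 and M_2.
Simple-span end rotations at 1 and 2 under the given loads:
  at 1: point load 132 at a = 9.33: Pab(L + b)/(6LEI) = 1278/EI
  at 2: point load 132 at a = 9.33: Pab(L + a)/(6LEI) = 1597/EI
  at 1: point load 62 at a = 2.8: Pab(L + b)/(6LEI) = 583.3/EI
  at 2: point load 62 at a = 2.8: Pab(L + a)/(6LEI) = 388.9/EI
  θ_10 = 1862/EI,  θ_20 = 1986/EI
Flexibility coefficients: a unit moment at one end gives L/(3EI) there and L/(6EI) at the far end, so f₁₁ = f₂₂ = 4.667/EI and f₁₂ = f₂₁ = 2.333/EI.
Compatibility — zero rotation at each built-in end:
  4.667 M_1 + 2.333 M_2 = 1862
  2.333 M_1 + 4.667 M_2 = 1986
Solving the pair gives M_1 = 248.1 kN·m and M_2 = 301.6 kN·m (hogging).

M_2 = 301.6 kN·m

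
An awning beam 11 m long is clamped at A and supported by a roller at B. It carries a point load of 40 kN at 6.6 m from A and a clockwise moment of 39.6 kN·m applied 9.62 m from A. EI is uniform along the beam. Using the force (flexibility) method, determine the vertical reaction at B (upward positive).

Choose R_B as the redundant. The primary structure is the cantilever fixed at A.
Deflection at B on the released cantilever, summing each load's contribution:
  point load 40 at a = 6.6: Pa²(3L − a)/(6EI) = 7667/EI
  clockwise couple 39.6 at a = 9.62: M₀a(2L − a)/(2EI) = 2358/EI
  δ_0 = 10025/EI
Tip deflection under a unit load at B: L³/(3EI) = 443.7/EI.
The prop prevents deflection at B: R_B = δ_0/δ_{BB} = 10025/443.7 = 22.6 kN.

R_B = 22.6 kN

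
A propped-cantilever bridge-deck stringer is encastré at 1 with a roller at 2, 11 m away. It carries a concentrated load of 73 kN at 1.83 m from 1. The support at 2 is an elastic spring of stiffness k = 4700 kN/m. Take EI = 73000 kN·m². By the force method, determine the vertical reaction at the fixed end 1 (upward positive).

R_1 = 70.23 kN

Choose R_2 as the redundant. The primary structure is the cantilever fixed at 1.
Downward deflection at the released point 2 due to the loads:
  point load 73 at a = 1.83: Pa²(3L − a)/(6EI) = 1270/EI
Tip deflection under a unit load at 2: L³/(3EI) = 443.7/EI.
With EI = 73000 kN·m²: δ_0 = 0.017398 m and δ_{22} = 0.006078 m/kN.
Compatibility — the spring shortens by R_2/k under the reaction it provides: δ_0 − R_2·δ_{22} = R_2/k. With 1/k = 0.000213 m/kN, R_2 = δ_0 / (δ_{22} + 1/k) = 0.017398 / (0.006078 + 0.000213) = 2.766 kN.
Vertical equilibrium: R_1 = ΣP − R_2 = 73 − 2.766 = 70.23 kN.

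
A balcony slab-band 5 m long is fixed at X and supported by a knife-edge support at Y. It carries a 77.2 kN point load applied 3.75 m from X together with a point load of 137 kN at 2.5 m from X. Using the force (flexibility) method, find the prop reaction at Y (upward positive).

Remove the prop at Y; the released (primary) structure is a cantilever built in at X.
Deflection at Y on the released cantilever, summing each load's contribution:
  point load 77.2 at a = 3.75: Pa²(3L − a)/(6EI) = 2036/EI
  point load 137 at a = 2.5: Pa²(3L − a)/(6EI) = 1784/EI
  δ_0 = 3819/EI
Flexibility coefficient — unit upward force at Y: δ_{YY} = L³/(3EI) = 41.67/EI.
The prop prevents deflection at Y: R_Y = δ_0/δ_{YY} = 3819/41.67 = 91.67 kN.

R_Y = 91.67 kN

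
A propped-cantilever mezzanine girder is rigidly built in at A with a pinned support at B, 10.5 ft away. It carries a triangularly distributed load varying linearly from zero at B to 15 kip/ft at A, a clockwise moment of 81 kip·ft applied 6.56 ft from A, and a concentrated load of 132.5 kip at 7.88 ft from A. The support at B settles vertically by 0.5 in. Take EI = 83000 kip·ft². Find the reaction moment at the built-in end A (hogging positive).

Release the roller at B. Primary structure: cantilever fixed at A.
Free-end deflection of the primary structure under the applied loading (downward +):
  triangular load, peak 15 at the fixed end: w₀L⁴/(30EI) = 6078/EI
  clockwise couple 81 at a = 6.56: M₀a(2L − a)/(2EI) = 3836/EI
  point load 132.5 at a = 7.88: Pa²(3L − a)/(6EI) = 32389/EI
  δ_0 = 42303/EI
Tip deflection under a unit load at B: L³/(3EI) = 385.9/EI.
With EI = 83000 kip·ft²: δ_0 = 0.50967 ft and δ_{BB} = 0.004649 ft/kip.
Compatibility — the beam at B must follow the support down by 0.04167 ft: δ_0 − R_B·δ_{BB} = 0.04167, so R_B = (0.50967 − 0.04167)/0.004649 = 100.7 kip.
Moment equilibrium about A: M_A = Σ(load moments about A) − R_B·L = 1401 − 100.7×10.5 = 343.7 kip·ft.

M_A = 343.7 kip·ft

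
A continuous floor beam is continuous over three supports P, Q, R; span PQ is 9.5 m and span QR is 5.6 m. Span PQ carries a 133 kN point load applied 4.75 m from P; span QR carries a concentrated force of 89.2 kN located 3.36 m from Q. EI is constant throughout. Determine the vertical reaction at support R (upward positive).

Release continuity at Q by inserting a hinge; the redundant is the internal moment M_Q. The primary structure is two simply-supported spans PQ and QR.
Rotations at Q on the released spans (each span's end-slope, ×1/EI):
  span PQ: point load 133 at a = 4.75: Pab(L + a)/(6LEI) = 750.2/EI
  span QR: point load 89.2 at a = 3.36: Pab(L + b)/(6LEI) = 156.6/EI
  relative rotation θ_0 = (750.2 + 156.6)/EI = 906.9/EI
A unit hogging moment at Q produces rotation L₁/(3EI) + L₂/(3EI) = 5.033/EI.
Compatibility: M_Q·(L₁+L₂)/(3EI) = θ_0, giving M_Q = 180.2 kN·m (hogging).
Span QR, ΣM about R: R_Q^{QR}·5.6 = 199.8 + 180.2, so R_Q^{QR} = 67.85 kN and R_R = 89.2 − 67.85 = 21.35 kN.

R_R = 21.35 kN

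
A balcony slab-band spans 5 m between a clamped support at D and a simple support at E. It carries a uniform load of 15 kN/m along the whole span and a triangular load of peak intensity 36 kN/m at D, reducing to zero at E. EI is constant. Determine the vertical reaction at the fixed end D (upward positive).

R_D = 118.9 kN

Take the reaction at E as the redundant and release it; the primary structure is a cantilever fixed at D.
Downward deflection at the released point E due to the loads:
  UDL 15: wL⁴/(8EI) = 1172/EI
  triangular load, peak 36 at the fixed end: w₀L⁴/(30EI) = 750/EI
  δ_0 = 1922/EI
Tip deflection under a unit load at E: L³/(3EI) = 41.67/EI.
The prop prevents deflection at E: R_E = δ_0/δ_{EE} = 1922/41.67 = 46.12 kN.
Vertical equilibrium: R_D = ΣP − R_E = 165 − 46.12 = 118.9 kN.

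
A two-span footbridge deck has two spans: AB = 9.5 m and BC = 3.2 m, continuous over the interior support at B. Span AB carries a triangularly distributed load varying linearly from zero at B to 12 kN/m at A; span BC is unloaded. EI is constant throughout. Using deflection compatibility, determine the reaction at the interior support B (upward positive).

R_B = 38.74 kN

Take M_B as the redundant. Released structure: two simple spans AB and BC with a hinge at B.
Discontinuity in slope at B on the released structure — sum the simple-span end rotations:
  span AB: triangular load, peak 12: 7w₀L³/(360EI) = 200.1/EI
  relative rotation θ_0 = (200.1 + 0)/EI = 200.1/EI
A unit hogging moment at B produces rotation L₁/(3EI) + L₂/(3EI) = 4.233/EI.
Slope continuity at B: θ_0 = M_B·4.233/EI, so M_B = 200.1/4.233 = 47.26 kN·m (hogging).
Span AB, ΣM about A with M_B applied at B: R_B^{AB}·9.5 = 180.5 + 47.26, so R_B^{AB} = 23.97 kN and R_A = 57 − 23.97 = 33.03 kN.
Span BC, ΣM about C: R_B^{BC}·3.2 = 0 + 47.26, so R_B^{BC} = 14.77 kN and R_C = 0 − 14.77 = -14.77 kN.
R_B = 23.97 + 14.77 = 38.74 kN.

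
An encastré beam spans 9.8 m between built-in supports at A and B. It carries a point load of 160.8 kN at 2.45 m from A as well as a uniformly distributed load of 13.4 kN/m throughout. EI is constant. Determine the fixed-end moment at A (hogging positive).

Release both end moments; the primary structure is a simply-supported span AB with redundants M_A and M_B.
On the primary (simply-supported) span, the end slopes from the loading are:
  at A: point load 160.8 at a = 2.45: Pab(L + b)/(6LEI) = 844.6/EI
  at B: point load 160.8 at a = 2.45: Pab(L + a)/(6LEI) = 603.3/EI
  at A: UDL 13.4: wL³/(24EI) = 525.5/EI
  at B: UDL 13.4: wL³/(24EI) = 525.5/EI
  θ_A0 = 1370/EI,  θ_B0 = 1129/EI
Flexibility coefficients: a unit moment at one end gives L/(3EI) there and L/(6EI) at the far end, so f₁₁ = f₂₂ = 3.267/EI and f₁₂ = f₂₁ = 1.633/EI.
Compatibility — zero rotation at each built-in end:
  3.267 M_A + 1.633 M_B = 1370
  1.633 M_A + 3.267 M_B = 1129
Solving the pair gives M_A = 328.8 kN·m and M_B = 181.1 kN·m (hogging).

M_A = 328.8 kN·m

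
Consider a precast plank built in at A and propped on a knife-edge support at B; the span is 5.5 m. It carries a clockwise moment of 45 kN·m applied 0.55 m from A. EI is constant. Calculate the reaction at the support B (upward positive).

R_B = 2.332 kN

Take the reaction at B as the redundant and release it; the primary structure is a cantilever fixed at A.
Downward deflection at the released point B due to the loads:
  clockwise couple 45 at a = 0.55: M₀a(2L − a)/(2EI) = 129.3/EI
Flexibility coefficient — unit upward force at B: δ_{BB} = L³/(3EI) = 55.46/EI.
Compatibility at B: δ_0 − R_B·δ_{BB} = 0, so R_B = 129.3/55.46 = 2.332 kN.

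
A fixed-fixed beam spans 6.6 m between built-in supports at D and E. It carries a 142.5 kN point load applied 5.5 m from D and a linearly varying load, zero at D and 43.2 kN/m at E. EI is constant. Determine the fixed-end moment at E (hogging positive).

M_E = 202.9 kN·m

Release both end moments; the primary structure is a simply-supported span DE with redundants M_D and M_E.
End rotations of the released simple span under the applied load (×1/EI):
  at D: point load 142.5 at a = 5.5: Pab(L + b)/(6LEI) = 167.6/EI
  at E: point load 142.5 at a = 5.5: Pab(L + a)/(6LEI) = 263.4/EI
  at D: triangular load, peak 43.2: 7w₀L³/(360EI) = 241.5/EI
  at E: triangular load, peak 43.2: w₀L³/(45EI) = 276/EI
  θ_D0 = 409.1/EI,  θ_E0 = 539.4/EI
Flexibility coefficients: a unit moment at one end gives L/(3EI) there and L/(6EI) at the far end, so f₁₁ = f₂₂ = 2.2/EI and f₁₂ = f₂₁ = 1.1/EI.
Compatibility — zero rotation at each built-in end:
  2.2 M_D + 1.1 M_E = 409.1
  1.1 M_D + 2.2 M_E = 539.4
Solving the pair gives M_D = 84.5 kN·m and M_E = 202.9 kN·m (hogging).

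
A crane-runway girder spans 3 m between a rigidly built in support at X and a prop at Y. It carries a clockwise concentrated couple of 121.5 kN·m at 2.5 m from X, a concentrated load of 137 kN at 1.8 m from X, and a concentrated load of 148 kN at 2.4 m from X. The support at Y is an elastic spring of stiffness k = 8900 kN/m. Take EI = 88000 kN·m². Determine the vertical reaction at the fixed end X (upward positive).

Take the reaction at Y as the redundant and release it; the primary structure is a cantilever fixed at X.
Free-end deflection of the primary structure under the applied loading (downward +):
  clockwise couple 121.5 at a = 2.5: M₀a(2L − a)/(2EI) = 531.6/EI
  point load 137 at a = 1.8: Pa²(3L − a)/(6EI) = 532.7/EI
  point load 148 at a = 2.4: Pa²(3L − a)/(6EI) = 937.7/EI
  δ_0 = 2002/EI
Tip deflection under a unit load at Y: L³/(3EI) = 9/EI.
With EI = 88000 kN·m²: δ_0 = 0.022749 m and δ_{YY} = 0.000102 m/kN.
Compatibility — the spring shortens by R_Y/k under the reaction it provides: δ_0 − R_Y·δ_{YY} = R_Y/k. With 1/k = 0.000112 m/kN, R_Y = δ_0 / (δ_{YY} + 1/k) = 0.022749 / (0.000102 + 0.000112) = 106 kN.
Vertical equilibrium: R_X = ΣP − R_Y = 285 − 106 = 179 kN.

R_X = 179 kN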